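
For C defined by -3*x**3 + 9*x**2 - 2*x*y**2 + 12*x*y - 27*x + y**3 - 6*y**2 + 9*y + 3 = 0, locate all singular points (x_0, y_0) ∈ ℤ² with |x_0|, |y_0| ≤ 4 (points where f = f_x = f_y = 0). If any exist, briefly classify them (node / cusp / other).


Singular points: {(1, 3)}; classification: cusp.

Compute partial derivatives:
  f_x = -9*x**2 + 18*x - 2*y**2 + 12*y - 27.
  f_y = -4*x*y + 12*x + 3*y**2 - 12*y + 9.
Scan x_0 ∈ {−4, ..., 4}. For each x_0, f_y(x_0, y) is a polynomial in y; find its integer roots y ∈ {−4, ..., 4}, then test f_x and f at those candidates.
  x = -4: f_y(-4, y) = 3*y**2 + 4*y - 39; vanishes at y ∈ {3}. (-4, 3): f_x = -225 ≠ 0.
  x = -3: f_y(-3, y) = 3*y**2 - 27; vanishes at y ∈ {-3, 3}. (-3, -3): f_x = -216 ≠ 0; (-3, 3): f_x = -144 ≠ 0.
  x = -2: f_y(-2, y) = 3*y**2 - 4*y - 15; vanishes at y ∈ {3}. (-2, 3): f_x = -81 ≠ 0.
  x = -1: f_y(-1, y) = 3*y**2 - 8*y - 3; vanishes at y ∈ {3}. (-1, 3): f_x = -36 ≠ 0.
  x = 0: f_y(0, y) = 3*y**2 - 12*y + 9; vanishes at y ∈ {1, 3}. (0, 1): f_x = -17 ≠ 0; (0, 3): f_x = -9 ≠ 0.
  x = 1: f_y(1, y) = 3*y**2 - 16*y + 21; vanishes at y ∈ {3}. (1, 3): f_x = 0, f = 0 — SINGULAR.
  x = 2: f_y(2, y) = 3*y**2 - 20*y + 33; vanishes at y ∈ {3}. (2, 3): f_x = -9 ≠ 0.
  x = 3: f_y(3, y) = 3*y**2 - 24*y + 45; vanishes at y ∈ {3}. (3, 3): f_x = -36 ≠ 0.
  x = 4: f_y(4, y) = 3*y**2 - 28*y + 57; vanishes at y ∈ {3}. (4, 3): f_x = -81 ≠ 0.
Only singular point on the grid: (1, 3).
Classify: substitute x = 1 + u, y = 3 + v and expand: f = -3*u**3 - 2*u*v**2 + v**3 + v**2.
No constant or linear terms (consistent with a singular point). Quadratic part: v**2. Cubic part: -3*u**3 - 2*u*v**2 + v**3.
The quadratic part v**2 is a perfect square, so there is a single (double) tangent line v = 0, i.e. y = 3. Restricting the cubic part to that line (v = 0) leaves -3*u**3 ≠ 0, so f is not divisible by v and the branch is v² ≈ 3*u**3 to lowest order — this is a cusp.
Classification: cusp.


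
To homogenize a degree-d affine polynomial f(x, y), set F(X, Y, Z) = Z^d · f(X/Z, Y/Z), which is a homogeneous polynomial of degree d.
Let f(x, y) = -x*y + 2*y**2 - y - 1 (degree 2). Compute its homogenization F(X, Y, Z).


F(X, Y, Z) = -X*Y + 2*Y**2 - Y*Z - Z**2

deg(f) = 2.
Substitute x = X/Z, y = Y/Z into f, then multiply by Z^2.
  monomial -1·x^1·y^1 ↦ -1·X^1·Y^1·Z^0.
  monomial 2·x^0·y^2 ↦ 2·X^0·Y^2·Z^0.
  monomial -1·x^0·y^1 ↦ -1·X^0·Y^1·Z^1.
  monomial -1·x^0·y^0 ↦ -1·X^0·Y^0·Z^2.
Collecting: F(X, Y, Z) = -X*Y + 2*Y**2 - Y*Z - Z**2.


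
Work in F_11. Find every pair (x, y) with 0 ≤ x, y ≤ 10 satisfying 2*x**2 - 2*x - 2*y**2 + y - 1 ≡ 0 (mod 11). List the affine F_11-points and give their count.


Affine F_11-points: {(0, 8), (0, 9), (1, 8), (1, 9), (2, 7), (2, 10), (3, 0), (3, 6), (4, 1), (4, 5), (5, 2), (5, 4), (6, 3), (7, 2), (7, 4), (8, 1), (8, 5), (9, 0), (9, 6), (10, 7), (10, 10)}; count = 21.

For each of the 121 pairs (x, y) ∈ F_11², evaluate f(x, y) mod 11. Record the zeros.
  x = 0: [0↦10, 1↦9, 2↦4, 3↦6, 4↦4, 5↦9, 6↦10, 7↦7, 8↦0, 9↦0, 10↦7]  zeros at y ∈ {8, 9}
  x = 1: [0↦10, 1↦9, 2↦4, 3↦6, 4↦4, 5↦9, 6↦10, 7↦7, 8↦0, 9↦0, 10↦7]  zeros at y ∈ {8, 9}
  x = 2: [0↦3, 1↦2, 2↦8, 3↦10, 4↦8, 5↦2, 6↦3, 7↦0, 8↦4, 9↦4, 10↦0]  zeros at y ∈ {7, 10}
  x = 3: [0↦0, 1↦10, 2↦5, 3↦7, 4↦5, 5↦10, 6↦0, 7↦8, 8↦1, 9↦1, 10↦8]  zeros at y ∈ {0, 6}
  x = 4: [0↦1, 1↦0, 2↦6, 3↦8, 4↦6, 5↦0, 6↦1, 7↦9, 8↦2, 9↦2, 10↦9]  zeros at y ∈ {1, 5}
  x = 5: [0↦6, 1↦5, 2↦0, 3↦2, 4↦0, 5↦5, 6↦6, 7↦3, 8↦7, 9↦7, 10↦3]  zeros at y ∈ {2, 4}
  x = 6: [0↦4, 1↦3, 2↦9, 3↦0, 4↦9, 5↦3, 6↦4, 7↦1, 8↦5, 9↦5, 10↦1]  zeros at y ∈ {3}
  x = 7: [0↦6, 1↦5, 2↦0, 3↦2, 4↦0, 5↦5, 6↦6, 7↦3, 8↦7, 9↦7, 10↦3]  zeros at y ∈ {2, 4}
  x = 8: [0↦1, 1↦0, 2↦6, 3↦8, 4↦6, 5↦0, 6↦1, 7↦9, 8↦2, 9↦2, 10↦9]  zeros at y ∈ {1, 5}
  x = 9: [0↦0, 1↦10, 2↦5, 3↦7, 4↦5, 5↦10, 6↦0, 7↦8, 8↦1, 9↦1, 10↦8]  zeros at y ∈ {0, 6}
  x = 10: [0↦3, 1↦2, 2↦8, 3↦10, 4↦8, 5↦2, 6↦3, 7↦0, 8↦4, 9↦4, 10↦0]  zeros at y ∈ {7, 10}
Collecting zeros: affine points = {(0, 8), (0, 9), (1, 8), (1, 9), (2, 7), (2, 10), (3, 0), (3, 6), (4, 1), (4, 5), (5, 2), (5, 4), (6, 3), (7, 2), (7, 4), (8, 1), (8, 5), (9, 0), (9, 6), (10, 7), (10, 10)}.
Total count |C(F_11)_aff| = 21.


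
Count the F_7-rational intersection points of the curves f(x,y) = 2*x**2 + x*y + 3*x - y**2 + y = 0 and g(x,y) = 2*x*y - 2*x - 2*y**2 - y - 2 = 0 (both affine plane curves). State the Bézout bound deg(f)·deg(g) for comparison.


Common zeros: ∅; count = 0; Bézout bound = 4.

deg(f) = 2, deg(g) = 2, so Bézout bound = 4.
Scan x ∈ F_7. For each x, list the y ∈ F_7 with f(x, y) ≡ 0 and those with g(x, y) ≡ 0 (mod 7); the common zeros in that column are the intersection.
  x = 0: f ≡ 0 at y ∈ {0, 1}; g ≡ 0 at y ∈ ∅; common: ∅.
  x = 1: f ≡ 0 at y ∈ ∅; g ≡ 0 at y ∈ {5, 6}; common: ∅.
  x = 2: f ≡ 0 at y ∈ {0, 3}; g ≡ 0 at y ∈ ∅; common: ∅.
  x = 3: f ≡ 0 at y ∈ ∅; g ≡ 0 at y ∈ ∅; common: ∅.
  x = 4: f ≡ 0 at y ∈ ∅; g ≡ 0 at y ∈ {3, 4}; common: ∅.
  x = 5: f ≡ 0 at y ∈ {1, 5}; g ≡ 0 at y ∈ ∅; common: ∅.
  x = 6: f ≡ 0 at y ∈ ∅; g ≡ 0 at y ∈ {0, 2}; common: ∅.
Collecting: common zeros = ∅, so the count is 0.
Comparison with the Bézout bound: 0 ≤ 4 = deg(f)·deg(g), as expected for curves with no common component (the affine F_7-count falls short of the bound because intersections may lie at infinity, over extension fields, or carry multiplicity).


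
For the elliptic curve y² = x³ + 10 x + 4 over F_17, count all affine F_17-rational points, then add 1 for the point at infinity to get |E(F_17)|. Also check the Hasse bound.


Affine points = {(0, 2), (0, 15), (1, 7), (1, 10), (2, 7), (2, 10), (5, 3), (5, 14), (6, 5), (6, 12), (7, 3), (7, 14), (8, 1), (8, 16), (10, 4), (10, 13), (11, 0), (12, 4), (12, 13), (13, 6), (13, 11), (14, 7), (14, 10)}; affine count = 23; |E(F_17)| = 24.

Discriminant check: Δ ∝ 4a³ + 27b² = 4·10³ + 27·4² = 4·1000 + 27·16 ≡ 12 (mod 17). Nonzero ⇒ E is nonsingular.
For each x ∈ F_17, compute rhs = x³ + 10·x + 4 mod 17, then count y ∈ F_17 with y² ≡ rhs.
  x = 0: rhs = 4, matching y values: 2, 15 (2 points).
  x = 1: rhs = 15, matching y values: 7, 10 (2 points).
  x = 2: rhs = 15, matching y values: 7, 10 (2 points).
  x = 3: rhs = 10, matching y values: none (0 points).
  x = 4: rhs = 6, matching y values: none (0 points).
  x = 5: rhs = 9, matching y values: 3, 14 (2 points).
  x = 6: rhs = 8, matching y values: 5, 12 (2 points).
  x = 7: rhs = 9, matching y values: 3, 14 (2 points).
  x = 8: rhs = 1, matching y values: 1, 16 (2 points).
  x = 9: rhs = 7, matching y values: none (0 points).
  x = 10: rhs = 16, matching y values: 4, 13 (2 points).
  x = 11: rhs = 0, matching y values: 0 (1 points).
  x = 12: rhs = 16, matching y values: 4, 13 (2 points).
  x = 13: rhs = 2, matching y values: 6, 11 (2 points).
  x = 14: rhs = 15, matching y values: 7, 10 (2 points).
  x = 15: rhs = 10, matching y values: none (0 points).
  x = 16: rhs = 10, matching y values: none (0 points).
Total affine count: 23.
Full point count |E(F_17)| = 23 + 1 = 24.
Hasse bound: |24 − (17+1)| = |6| = 6 ≤ 2√17 ≈ 8.2462 ✓.


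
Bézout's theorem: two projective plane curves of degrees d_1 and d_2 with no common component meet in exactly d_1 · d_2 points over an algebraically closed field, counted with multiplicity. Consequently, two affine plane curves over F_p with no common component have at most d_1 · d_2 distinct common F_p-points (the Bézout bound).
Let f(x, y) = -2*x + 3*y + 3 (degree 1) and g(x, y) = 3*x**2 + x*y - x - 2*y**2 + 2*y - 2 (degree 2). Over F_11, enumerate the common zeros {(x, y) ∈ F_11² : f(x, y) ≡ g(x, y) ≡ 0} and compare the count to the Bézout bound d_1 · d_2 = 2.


Common zeros: {(1, 7), (4, 9)}; count = 2; Bézout bound = 2.

deg(f) = 1, deg(g) = 2, so Bézout bound = 2.
Scan x ∈ F_11. For each x, list the y ∈ F_11 with f(x, y) ≡ 0 and those with g(x, y) ≡ 0 (mod 11); the common zeros in that column are the intersection.
  x = 0: f ≡ 0 at y ∈ {10}; g ≡ 0 at y ∈ ∅; common: ∅.
  x = 1: f ≡ 0 at y ∈ {7}; g ≡ 0 at y ∈ {0, 7}; common: {7}.
  x = 2: f ≡ 0 at y ∈ {4}; g ≡ 0 at y ∈ {5, 8}; common: ∅.
  x = 3: f ≡ 0 at y ∈ {1}; g ≡ 0 at y ∈ {0, 8}; common: ∅.
  x = 4: f ≡ 0 at y ∈ {9}; g ≡ 0 at y ∈ {5, 9}; common: {9}.
  x = 5: f ≡ 0 at y ∈ {6}; g ≡ 0 at y ∈ ∅; common: ∅.
  x = 6: f ≡ 0 at y ∈ {3}; g ≡ 0 at y ∈ ∅; common: ∅.
  x = 7: f ≡ 0 at y ∈ {0}; g ≡ 0 at y ∈ ∅; common: ∅.
  x = 8: f ≡ 0 at y ∈ {8}; g ≡ 0 at y ∈ {7, 9}; common: ∅.
  x = 9: f ≡ 0 at y ∈ {5}; g ≡ 0 at y ∈ ∅; common: ∅.
  x = 10: f ≡ 0 at y ∈ {2}; g ≡ 0 at y ∈ ∅; common: ∅.
Collecting: common zeros = {(1, 7), (4, 9)}, so the count is 2.
Comparison with the Bézout bound: 2 ≤ 2 = deg(f)·deg(g), as expected for curves with no common component (the bound is attained).


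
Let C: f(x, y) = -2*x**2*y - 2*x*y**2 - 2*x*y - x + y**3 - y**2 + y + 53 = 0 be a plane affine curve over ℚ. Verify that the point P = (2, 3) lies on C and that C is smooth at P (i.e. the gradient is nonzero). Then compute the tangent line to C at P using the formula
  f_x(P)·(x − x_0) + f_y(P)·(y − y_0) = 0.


Tangent line at P: -49*x - 14*y + 140 = 0.

Step 1: f(2, 3) = 0, so P lies on C.
Step 2: partial derivatives
  f_x(x, y) = -4*x*y - 2*y**2 - 2*y - 1, f_y(x, y) = -2*x**2 - 4*x*y - 2*x + 3*y**2 - 2*y + 1.
  f_x(P) = -49, f_y(P) = -14 (gradient nonzero, so P is smooth).
Step 3: tangent line at P: -49·(x − 2) + -14·(y − 3) = 0.
Expanding: -49*x - 14*y + 140 = 0.


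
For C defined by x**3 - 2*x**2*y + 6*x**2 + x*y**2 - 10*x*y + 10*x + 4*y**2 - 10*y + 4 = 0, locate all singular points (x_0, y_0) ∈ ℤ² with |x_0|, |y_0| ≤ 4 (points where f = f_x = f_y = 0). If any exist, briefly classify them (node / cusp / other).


Singular points: {(-3, -1)}; classification: node.

Compute partial derivatives:
  f_x = 3*x**2 - 4*x*y + 12*x + y**2 - 10*y + 10.
  f_y = -2*x**2 + 2*x*y - 10*x + 8*y - 10.
Scan x_0 ∈ {−4, ..., 4}. For each x_0, f_y(x_0, y) is a polynomial in y; find its integer roots y ∈ {−4, ..., 4}, then test f_x and f at those candidates.
  x = -4: f_y(-4, y) = -2; no integer root y with |y| ≤ 4.
  x = -3: f_y(-3, y) = 2*y + 2; vanishes at y ∈ {-1}. (-3, -1): f_x = 0, f = 0 — SINGULAR.
  x = -2: f_y(-2, y) = 4*y + 2; no integer root y with |y| ≤ 4.
  x = -1: f_y(-1, y) = 6*y - 2; no integer root y with |y| ≤ 4.
  x = 0: f_y(0, y) = 8*y - 10; no integer root y with |y| ≤ 4.
  x = 1: f_y(1, y) = 10*y - 22; no integer root y with |y| ≤ 4.
  x = 2: f_y(2, y) = 12*y - 38; no integer root y with |y| ≤ 4.
  x = 3: f_y(3, y) = 14*y - 58; no integer root y with |y| ≤ 4.
  x = 4: f_y(4, y) = 16*y - 82; no integer root y with |y| ≤ 4.
Only singular point on the grid: (-3, -1).
Classify: substitute x = -3 + u, y = -1 + v and expand: f = u**3 - 2*u**2*v - u**2 + u*v**2 + v**2.
No constant or linear terms (consistent with a singular point). Quadratic part: -u**2 + v**2. Cubic part: u**3 - 2*u**2*v + u*v**2.
The quadratic part v**2 - u**2 = (v − u)(v + u) splits into two distinct linear factors, so there are two distinct tangent lines y − -1 = ±(x − -3) — this is a node (ordinary double point).
Classification: node.


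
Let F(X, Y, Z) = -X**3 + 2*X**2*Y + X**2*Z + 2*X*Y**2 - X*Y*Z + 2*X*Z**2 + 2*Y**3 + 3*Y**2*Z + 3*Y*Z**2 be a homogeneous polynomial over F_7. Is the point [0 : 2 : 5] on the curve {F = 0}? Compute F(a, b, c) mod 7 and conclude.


F(0,2,5) ≡ 2 (mod 7); P is NOT on the curve.

Evaluate F(0, 2, 5) term-by-term (mod 7).
  -X**3 ↦ -1·0·1·1 = 0
  2*X**2*Y ↦ 2·0·2·1 = 0
  X**2*Z ↦ 1·0·1·5 = 0
  2*X*Y**2 ↦ 2·0·4·1 = 0
  -X*Y*Z ↦ -1·0·2·5 = 0
  2*X*Z**2 ↦ 2·0·1·25 = 0
  2*Y**3 ↦ 2·1·8·1 = 16
  3*Y**2*Z ↦ 3·1·4·5 = 60
  3*Y*Z**2 ↦ 3·1·2·25 = 150
Sum: F(0, 2, 5) = (0) + (0) + (0) + (0) + (0) + (0) + (16) + (60) + (150) = 226.
Reducing mod 7: 226 ≡ 2 (mod 7).
Since F(a, b, c) ≡ 2 ≠ 0 (mod 7), P does NOT lie on the curve.


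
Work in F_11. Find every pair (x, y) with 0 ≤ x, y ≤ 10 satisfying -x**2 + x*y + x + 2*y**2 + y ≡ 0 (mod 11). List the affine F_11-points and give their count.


Affine F_11-points: {(0, 0), (0, 5), (1, 0), (1, 10), (2, 6), (2, 9), (3, 1), (3, 8), (4, 7), (5, 2), (5, 6), (6, 5), (6, 8), (7, 3), (7, 4), (8, 3), (8, 9), (9, 2), (9, 4), (10, 1), (10, 10)}; count = 21.

For each of the 121 pairs (x, y) ∈ F_11², evaluate f(x, y) mod 11. Record the zeros.
  x = 0: [0↦0, 1↦3, 2↦10, 3↦10, 4↦3, 5↦0, 6↦1, 7↦6, 8↦4, 9↦6, 10↦1]  zeros at y ∈ {0, 5}
  x = 1: [0↦0, 1↦4, 2↦1, 3↦2, 4↦7, 5↦5, 6↦7, 7↦2, 8↦1, 9↦4, 10↦0]  zeros at y ∈ {0, 10}
  x = 2: [0↦9, 1↦3, 2↦1, 3↦3, 4↦9, 5↦8, 6↦0, 7↦7, 8↦7, 9↦0, 10↦8]  zeros at y ∈ {6, 9}
  x = 3: [0↦5, 1↦0, 2↦10, 3↦2, 4↦9, 5↦9, 6↦2, 7↦10, 8↦0, 9↦5, 10↦3]  zeros at y ∈ {1, 8}
  x = 4: [0↦10, 1↦6, 2↦6, 3↦10, 4↦7, 5↦8, 6↦2, 7↦0, 8↦2, 9↦8, 10↦7]  zeros at y ∈ {7}
  x = 5: [0↦2, 1↦10, 2↦0, 3↦5, 4↦3, 5↦5, 6↦0, 7↦10, 8↦2, 9↦9, 10↦9]  zeros at y ∈ {2, 6}
  x = 6: [0↦3, 1↦1, 2↦3, 3↦9, 4↦8, 5↦0, 6↦7, 7↦7, 8↦0, 9↦8, 10↦9]  zeros at y ∈ {5, 8}
  x = 7: [0↦2, 1↦1, 2↦4, 3↦0, 4↦0, 5↦4, 6↦1, 7↦2, 8↦7, 9↦5, 10↦7]  zeros at y ∈ {3, 4}
  x = 8: [0↦10, 1↦10, 2↦3, 3↦0, 4↦1, 5↦6, 6↦4, 7↦6, 8↦1, 9↦0, 10↦3]  zeros at y ∈ {3, 9}
  x = 9: [0↦5, 1↦6, 2↦0, 3↦9, 4↦0, 5↦6, 6↦5, 7↦8, 8↦4, 9↦4, 10↦8]  zeros at y ∈ {2, 4}
  x = 10: [0↦9, 1↦0, 2↦6, 3↦5, 4↦8, 5↦4, 6↦4, 7↦8, 8↦5, 9↦6, 10↦0]  zeros at y ∈ {1, 10}
Collecting zeros: affine points = {(0, 0), (0, 5), (1, 0), (1, 10), (2, 6), (2, 9), (3, 1), (3, 8), (4, 7), (5, 2), (5, 6), (6, 5), (6, 8), (7, 3), (7, 4), (8, 3), (8, 9), (9, 2), (9, 4), (10, 1), (10, 10)}.
Total count |C(F_11)_aff| = 21.


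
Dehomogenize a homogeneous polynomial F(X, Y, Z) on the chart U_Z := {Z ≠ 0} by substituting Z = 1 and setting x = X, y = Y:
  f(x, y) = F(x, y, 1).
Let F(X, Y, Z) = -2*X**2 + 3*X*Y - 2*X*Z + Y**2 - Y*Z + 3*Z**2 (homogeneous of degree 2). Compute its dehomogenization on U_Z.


f(x, y) = -2*x**2 + 3*x*y - 2*x + y**2 - y + 3

On U_Z we set Z = 1. Each monomial c·X^i·Y^j·Z^k in F becomes c·x^i·y^j·1^k = c·x^i·y^j.
Substituting Z = 1: F(X, Y, 1) = -2*x**2 + 3*x*y - 2*x + y**2 - y + 3.
Note: deg(f) ≤ deg(F) = 2; strict inequality happens when F is divisible by Z (lost terms).


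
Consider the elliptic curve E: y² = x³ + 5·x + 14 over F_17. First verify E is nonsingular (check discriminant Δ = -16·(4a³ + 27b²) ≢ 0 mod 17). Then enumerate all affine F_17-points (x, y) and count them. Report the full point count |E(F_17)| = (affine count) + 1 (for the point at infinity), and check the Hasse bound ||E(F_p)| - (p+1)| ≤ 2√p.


Affine points = {(2, 7), (2, 10), (4, 8), (4, 9), (7, 1), (7, 16), (12, 0), (13, 7), (13, 10), (15, 8), (15, 9), (16, 5), (16, 12)}; affine count = 13; |E(F_17)| = 14.

Discriminant check: Δ ∝ 4a³ + 27b² = 4·5³ + 27·14² = 4·125 + 27·196 ≡ 12 (mod 17). Nonzero ⇒ E is nonsingular.
For each x ∈ F_17, compute rhs = x³ + 5·x + 14 mod 17, then count y ∈ F_17 with y² ≡ rhs.
  x = 0: rhs = 14, matching y values: none (0 points).
  x = 1: rhs = 3, matching y values: none (0 points).
  x = 2: rhs = 15, matching y values: 7, 10 (2 points).
  x = 3: rhs = 5, matching y values: none (0 points).
  x = 4: rhs = 13, matching y values: 8, 9 (2 points).
  x = 5: rhs = 11, matching y values: none (0 points).
  x = 6: rhs = 5, matching y values: none (0 points).
  x = 7: rhs = 1, matching y values: 1, 16 (2 points).
  x = 8: rhs = 5, matching y values: none (0 points).
  x = 9: rhs = 6, matching y values: none (0 points).
  x = 10: rhs = 10, matching y values: none (0 points).
  x = 11: rhs = 6, matching y values: none (0 points).
  x = 12: rhs = 0, matching y values: 0 (1 points).
  x = 13: rhs = 15, matching y values: 7, 10 (2 points).
  x = 14: rhs = 6, matching y values: none (0 points).
  x = 15: rhs = 13, matching y values: 8, 9 (2 points).
  x = 16: rhs = 8, matching y values: 5, 12 (2 points).
Total affine count: 13.
Full point count |E(F_17)| = 13 + 1 = 14.
Hasse bound: |14 − (17+1)| = |-4| = 4 ≤ 2√17 ≈ 8.2462 ✓.


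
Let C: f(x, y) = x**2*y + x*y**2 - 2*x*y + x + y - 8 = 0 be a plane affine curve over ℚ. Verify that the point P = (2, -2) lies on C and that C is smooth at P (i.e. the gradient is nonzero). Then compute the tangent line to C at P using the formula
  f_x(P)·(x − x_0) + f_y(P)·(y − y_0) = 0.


Tangent line at P: x - 7*y - 16 = 0.

Step 1: f(2, -2) = 0, so P lies on C.
Step 2: partial derivatives
  f_x(x, y) = 2*x*y + y**2 - 2*y + 1, f_y(x, y) = x**2 + 2*x*y - 2*x + 1.
  f_x(P) = 1, f_y(P) = -7 (gradient nonzero, so P is smooth).
Step 3: tangent line at P: 1·(x − 2) + -7·(y − -2) = 0.
Expanding: x - 7*y - 16 = 0.


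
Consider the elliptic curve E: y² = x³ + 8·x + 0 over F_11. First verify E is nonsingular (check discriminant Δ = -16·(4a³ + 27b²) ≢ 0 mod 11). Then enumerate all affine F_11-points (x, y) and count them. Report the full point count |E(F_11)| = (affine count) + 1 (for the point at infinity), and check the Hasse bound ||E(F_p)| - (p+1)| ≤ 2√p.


Affine points = {(0, 0), (1, 3), (1, 8), (5, 0), (6, 0), (7, 5), (7, 6), (8, 2), (8, 9), (9, 3), (9, 8)}; affine count = 11; |E(F_11)| = 12.

Discriminant check: Δ ∝ 4a³ + 27b² = 4·8³ + 27·0² = 4·512 + 27·0 ≡ 2 (mod 11). Nonzero ⇒ E is nonsingular.
For each x ∈ F_11, compute rhs = x³ + 8·x + 0 mod 11, then count y ∈ F_11 with y² ≡ rhs.
  x = 0: rhs = 0, matching y values: 0 (1 points).
  x = 1: rhs = 9, matching y values: 3, 8 (2 points).
  x = 2: rhs = 2, matching y values: none (0 points).
  x = 3: rhs = 7, matching y values: none (0 points).
  x = 4: rhs = 8, matching y values: none (0 points).
  x = 5: rhs = 0, matching y values: 0 (1 points).
  x = 6: rhs = 0, matching y values: 0 (1 points).
  x = 7: rhs = 3, matching y values: 5, 6 (2 points).
  x = 8: rhs = 4, matching y values: 2, 9 (2 points).
  x = 9: rhs = 9, matching y values: 3, 8 (2 points).
  x = 10: rhs = 2, matching y values: none (0 points).
Total affine count: 11.
Full point count |E(F_11)| = 11 + 1 = 12.
Hasse bound: |12 − (11+1)| = |0| = 0 ≤ 2√11 ≈ 6.6332 ✓.


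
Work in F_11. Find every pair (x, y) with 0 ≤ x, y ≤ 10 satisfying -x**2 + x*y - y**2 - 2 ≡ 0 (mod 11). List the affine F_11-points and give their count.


Affine F_11-points: {(0, 3), (0, 8), (1, 6), (3, 0), (3, 3), (5, 6), (5, 10), (6, 1), (6, 5), (8, 0), (8, 8), (10, 5)}; count = 12.

For each of the 121 pairs (x, y) ∈ F_11², evaluate f(x, y) mod 11. Record the zeros.
  x = 0: [0↦9, 1↦8, 2↦5, 3↦0, 4↦4, 5↦6, 6↦6, 7↦4, 8↦0, 9↦5, 10↦8]  zeros at y ∈ {3, 8}
  x = 1: [0↦8, 1↦8, 2↦6, 3↦2, 4↦7, 5↦10, 6↦0, 7↦10, 8↦7, 9↦2, 10↦6]  zeros at y ∈ {6}
  x = 2: [0↦5, 1↦6, 2↦5, 3↦2, 4↦8, 5↦1, 6↦3, 7↦3, 8↦1, 9↦8, 10↦2]  zeros at y ∈ ∅
  x = 3: [0↦0, 1↦2, 2↦2, 3↦0, 4↦7, 5↦1, 6↦4, 7↦5, 8↦4, 9↦1, 10↦7]  zeros at y ∈ {0, 3}
  x = 4: [0↦4, 1↦7, 2↦8, 3↦7, 4↦4, 5↦10, 6↦3, 7↦5, 8↦5, 9↦3, 10↦10]  zeros at y ∈ ∅
  x = 5: [0↦6, 1↦10, 2↦1, 3↦1, 4↦10, 5↦6, 6↦0, 7↦3, 8↦4, 9↦3, 10↦0]  zeros at y ∈ {6, 10}
  x = 6: [0↦6, 1↦0, 2↦3, 3↦4, 4↦3, 5↦0, 6↦6, 7↦10, 8↦1, 9↦1, 10↦10]  zeros at y ∈ {1, 5}
  x = 7: [0↦4, 1↦10, 2↦3, 3↦5, 4↦5, 5↦3, 6↦10, 7↦4, 8↦7, 9↦8, 10↦7]  zeros at y ∈ ∅
  x = 8: [0↦0, 1↦7, 2↦1, 3↦4, 4↦5, 5↦4, 6↦1, 7↦7, 8↦0, 9↦2, 10↦2]  zeros at y ∈ {0, 8}
  x = 9: [0↦5, 1↦2, 2↦8, 3↦1, 4↦3, 5↦3, 6↦1, 7↦8, 8↦2, 9↦5, 10↦6]  zeros at y ∈ ∅
  x = 10: [0↦8, 1↦6, 2↦2, 3↦7, 4↦10, 5↦0, 6↦10, 7↦7, 8↦2, 9↦6, 10↦8]  zeros at y ∈ {5}
Collecting zeros: affine points = {(0, 3), (0, 8), (1, 6), (3, 0), (3, 3), (5, 6), (5, 10), (6, 1), (6, 5), (8, 0), (8, 8), (10, 5)}.
Total count |C(F_11)_aff| = 12.


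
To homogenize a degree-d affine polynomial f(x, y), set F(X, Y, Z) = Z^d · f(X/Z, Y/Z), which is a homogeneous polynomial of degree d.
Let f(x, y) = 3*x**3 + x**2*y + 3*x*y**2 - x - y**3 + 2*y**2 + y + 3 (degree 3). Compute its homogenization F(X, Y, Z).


F(X, Y, Z) = 3*X**3 + X**2*Y + 3*X*Y**2 - X*Z**2 - Y**3 + 2*Y**2*Z + Y*Z**2 + 3*Z**3

deg(f) = 3.
Substitute x = X/Z, y = Y/Z into f, then multiply by Z^3.
  monomial 3·x^3·y^0 ↦ 3·X^3·Y^0·Z^0.
  monomial 1·x^2·y^1 ↦ 1·X^2·Y^1·Z^0.
  monomial 3·x^1·y^2 ↦ 3·X^1·Y^2·Z^0.
  monomial -1·x^1·y^0 ↦ -1·X^1·Y^0·Z^2.
  monomial -1·x^0·y^3 ↦ -1·X^0·Y^3·Z^0.
  monomial 2·x^0·y^2 ↦ 2·X^0·Y^2·Z^1.
  monomial 1·x^0·y^1 ↦ 1·X^0·Y^1·Z^2.
  monomial 3·x^0·y^0 ↦ 3·X^0·Y^0·Z^3.
Collecting: F(X, Y, Z) = 3*X**3 + X**2*Y + 3*X*Y**2 - X*Z**2 - Y**3 + 2*Y**2*Z + Y*Z**2 + 3*Z**3.


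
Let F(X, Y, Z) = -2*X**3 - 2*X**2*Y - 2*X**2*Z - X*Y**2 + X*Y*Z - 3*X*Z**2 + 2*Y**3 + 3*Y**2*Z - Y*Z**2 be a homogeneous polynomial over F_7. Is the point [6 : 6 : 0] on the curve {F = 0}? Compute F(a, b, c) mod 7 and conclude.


F(6,6,0) ≡ 3 (mod 7); P is NOT on the curve.

Evaluate F(6, 6, 0) term-by-term (mod 7).
  -2*X**3 ↦ -2·216·1·1 = -432
  -2*X**2*Y ↦ -2·36·6·1 = -432
  -2*X**2*Z ↦ -2·36·1·0 = 0
  -X*Y**2 ↦ -1·6·36·1 = -216
  X*Y*Z ↦ 1·6·6·0 = 0
  -3*X*Z**2 ↦ -3·6·1·0 = 0
  2*Y**3 ↦ 2·1·216·1 = 432
  3*Y**2*Z ↦ 3·1·36·0 = 0
  -Y*Z**2 ↦ -1·1·6·0 = 0
Sum: F(6, 6, 0) = (-432) + (-432) + (0) + (-216) + (0) + (0) + (432) + (0) + (0) = -648.
Reducing mod 7: -648 ≡ 3 (mod 7).
Since F(a, b, c) ≡ 3 ≠ 0 (mod 7), P does NOT lie on the curve.


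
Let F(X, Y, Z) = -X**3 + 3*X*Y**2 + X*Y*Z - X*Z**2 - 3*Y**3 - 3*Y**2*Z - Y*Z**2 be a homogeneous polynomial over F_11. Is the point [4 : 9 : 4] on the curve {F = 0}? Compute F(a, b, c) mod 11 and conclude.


F(4,9,4) ≡ 6 (mod 11); P is NOT on the curve.

Evaluate F(4, 9, 4) term-by-term (mod 11).
  -X**3 ↦ -1·64·1·1 = -64
  3*X*Y**2 ↦ 3·4·81·1 = 972
  X*Y*Z ↦ 1·4·9·4 = 144
  -X*Z**2 ↦ -1·4·1·16 = -64
  -3*Y**3 ↦ -3·1·729·1 = -2187
  -3*Y**2*Z ↦ -3·1·81·4 = -972
  -Y*Z**2 ↦ -1·1·9·16 = -144
Sum: F(4, 9, 4) = (-64) + (972) + (144) + (-64) + (-2187) + (-972) + (-144) = -2315.
Reducing mod 11: -2315 ≡ 6 (mod 11).
Since F(a, b, c) ≡ 6 ≠ 0 (mod 11), P does NOT lie on the curve.


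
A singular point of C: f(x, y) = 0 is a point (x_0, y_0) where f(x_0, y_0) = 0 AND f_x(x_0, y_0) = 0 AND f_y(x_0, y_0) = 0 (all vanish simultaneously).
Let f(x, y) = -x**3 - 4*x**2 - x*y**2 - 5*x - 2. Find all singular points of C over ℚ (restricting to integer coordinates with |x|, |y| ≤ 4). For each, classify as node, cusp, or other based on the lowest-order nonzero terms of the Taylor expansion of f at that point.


Singular points: {(-1, 0)}; classification: node.

Compute partial derivatives:
  f_x = -3*x**2 - 8*x - y**2 - 5.
  f_y = -2*x*y.
Scan x_0 ∈ {−4, ..., 4}. For each x_0, f_y(x_0, y) is a polynomial in y; find its integer roots y ∈ {−4, ..., 4}, then test f_x and f at those candidates.
  x = -4: f_y(-4, y) = 8*y; vanishes at y ∈ {0}. (-4, 0): f_x = -21 ≠ 0.
  x = -3: f_y(-3, y) = 6*y; vanishes at y ∈ {0}. (-3, 0): f_x = -8 ≠ 0.
  x = -2: f_y(-2, y) = 4*y; vanishes at y ∈ {0}. (-2, 0): f_x = -1 ≠ 0.
  x = -1: f_y(-1, y) = 2*y; vanishes at y ∈ {0}. (-1, 0): f_x = 0, f = 0 — SINGULAR.
  x = 0: f_y(0, y) = 0; vanishes at y ∈ {-4, -3, -2, -1, 0, 1, 2, 3, 4}. (0, -4): f_x = -21 ≠ 0; (0, -3): f_x = -14 ≠ 0; (0, -2): f_x = -9 ≠ 0; (0, -1): f_x = -6 ≠ 0; (0, 0): f_x = -5 ≠ 0; (0, 1): f_x = -6 ≠ 0; (0, 2): f_x = -9 ≠ 0; (0, 3): f_x = -14 ≠ 0; (0, 4): f_x = -21 ≠ 0.
  x = 1: f_y(1, y) = -2*y; vanishes at y ∈ {0}. (1, 0): f_x = -16 ≠ 0.
  x = 2: f_y(2, y) = -4*y; vanishes at y ∈ {0}. (2, 0): f_x = -33 ≠ 0.
  x = 3: f_y(3, y) = -6*y; vanishes at y ∈ {0}. (3, 0): f_x = -56 ≠ 0.
  x = 4: f_y(4, y) = -8*y; vanishes at y ∈ {0}. (4, 0): f_x = -85 ≠ 0.
Only singular point on the grid: (-1, 0).
Classify: substitute x = -1 + u, y = 0 + v and expand: f = -u**3 - u**2 - u*v**2 + v**2.
No constant or linear terms (consistent with a singular point). Quadratic part: -u**2 + v**2. Cubic part: -u**3 - u*v**2.
The quadratic part v**2 - u**2 = (v − u)(v + u) splits into two distinct linear factors, so there are two distinct tangent lines y − 0 = ±(x − -1) — this is a node (ordinary double point).
Classification: node.


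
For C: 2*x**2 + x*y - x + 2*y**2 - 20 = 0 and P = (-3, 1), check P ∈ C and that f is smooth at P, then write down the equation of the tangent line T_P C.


Tangent line at P: -12*x + y - 37 = 0.

Step 1: f(-3, 1) = 0, so P lies on C.
Step 2: partial derivatives
  f_x(x, y) = 4*x + y - 1, f_y(x, y) = x + 4*y.
  f_x(P) = -12, f_y(P) = 1 (gradient nonzero, so P is smooth).
Step 3: tangent line at P: -12·(x − -3) + 1·(y − 1) = 0.
Expanding: -12*x + y - 37 = 0.


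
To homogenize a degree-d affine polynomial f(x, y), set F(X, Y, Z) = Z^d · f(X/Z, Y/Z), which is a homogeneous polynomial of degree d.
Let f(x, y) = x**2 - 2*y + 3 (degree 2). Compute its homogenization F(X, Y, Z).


F(X, Y, Z) = X**2 - 2*Y*Z + 3*Z**2

deg(f) = 2.
Substitute x = X/Z, y = Y/Z into f, then multiply by Z^2.
  monomial 1·x^2·y^0 ↦ 1·X^2·Y^0·Z^0.
  monomial -2·x^0·y^1 ↦ -2·X^0·Y^1·Z^1.
  monomial 3·x^0·y^0 ↦ 3·X^0·Y^0·Z^2.
Collecting: F(X, Y, Z) = X**2 - 2*Y*Z + 3*Z**2.


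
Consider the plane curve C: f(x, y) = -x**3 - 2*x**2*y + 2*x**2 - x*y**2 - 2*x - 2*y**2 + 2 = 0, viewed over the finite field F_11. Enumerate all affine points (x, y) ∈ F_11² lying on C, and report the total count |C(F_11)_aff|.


Affine F_11-points: {(0, 1), (0, 10), (1, 4), (1, 10), (3, 4), (3, 10), (5, 9), (6, 0), (6, 2), (7, 8), (9, 0)}; count = 11.

For each of the 121 pairs (x, y) ∈ F_11², evaluate f(x, y) mod 11. Record the zeros.
  x = 0: [0↦2, 1↦0, 2↦5, 3↦6, 4↦3, 5↦7, 6↦7, 7↦3, 8↦6, 9↦5, 10↦0]  zeros at y ∈ {1, 10}
  x = 1: [0↦1, 1↦7, 2↦7, 3↦1, 4↦0, 5↦4, 6↦2, 7↦5, 8↦2, 9↦4, 10↦0]  zeros at y ∈ {4, 10}
  x = 2: [0↦9, 1↦8, 2↦10, 3↦4, 4↦1, 5↦1, 6↦4, 7↦10, 8↦8, 9↦9, 10↦2]  zeros at y ∈ ∅
  x = 3: [0↦9, 1↦8, 2↦8, 3↦9, 4↦0, 5↦3, 6↦7, 7↦1, 8↦7, 9↦3, 10↦0]  zeros at y ∈ {4, 10}
  x = 4: [0↦6, 1↦1, 2↦6, 3↦10, 4↦2, 5↦4, 6↦5, 7↦5, 8↦4, 9↦2, 10↦10]  zeros at y ∈ ∅
  x = 5: [0↦5, 1↦3, 2↦9, 3↦1, 4↦1, 5↦9, 6↦3, 7↦5, 8↦4, 9↦0, 10↦4]  zeros at y ∈ {9}
  x = 6: [0↦0, 1↦8, 2↦0, 3↦9, 4↦2, 5↦1, 6↦6, 7↦6, 8↦1, 9↦2, 10↦9]  zeros at y ∈ {0, 2}
  x = 7: [0↦7, 1↦10, 2↦6, 3↦6, 4↦10, 5↦7, 6↦8, 7↦2, 8↦0, 9↦2, 10↦8]  zeros at y ∈ {8}
  x = 8: [0↦9, 1↦3, 2↦10, 3↦8, 4↦8, 5↦10, 6↦3, 7↦9, 8↦6, 9↦5, 10↦6]  zeros at y ∈ ∅
  x = 9: [0↦0, 1↦3, 2↦6, 3↦9, 4↦1, 5↦4, 6↦7, 7↦10, 8↦2, 9↦5, 10↦8]  zeros at y ∈ {0}
  x = 10: [0↦7, 1↦4, 2↦10, 3↦3, 4↦5, 5↦5, 6↦3, 7↦10, 8↦4, 9↦7, 10↦8]  zeros at y ∈ ∅
Collecting zeros: affine points = {(0, 1), (0, 10), (1, 4), (1, 10), (3, 4), (3, 10), (5, 9), (6, 0), (6, 2), (7, 8), (9, 0)}.
Total count |C(F_11)_aff| = 11.


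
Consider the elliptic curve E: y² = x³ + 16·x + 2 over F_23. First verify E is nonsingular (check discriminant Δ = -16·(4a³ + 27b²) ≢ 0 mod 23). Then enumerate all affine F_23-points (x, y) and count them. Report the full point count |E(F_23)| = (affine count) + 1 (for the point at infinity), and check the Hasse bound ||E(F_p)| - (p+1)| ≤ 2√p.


Affine points = {(0, 5), (0, 18), (3, 10), (3, 13), (5, 0), (9, 1), (9, 22), (10, 9), (10, 14), (12, 6), (12, 17), (14, 7), (14, 16), (15, 11), (15, 12), (17, 9), (17, 14), (18, 2), (18, 21), (19, 9), (19, 14), (21, 10), (21, 13), (22, 10), (22, 13)}; affine count = 25; |E(F_23)| = 26.

Discriminant check: Δ ∝ 4a³ + 27b² = 4·16³ + 27·2² = 4·4096 + 27·4 ≡ 1 (mod 23). Nonzero ⇒ E is nonsingular.
For each x ∈ F_23, compute rhs = x³ + 16·x + 2 mod 23, then count y ∈ F_23 with y² ≡ rhs.
  x = 0: rhs = 2, matching y values: 5, 18 (2 points).
  x = 1: rhs = 19, matching y values: none (0 points).
  x = 2: rhs = 19, matching y values: none (0 points).
  x = 3: rhs = 8, matching y values: 10, 13 (2 points).
  x = 4: rhs = 15, matching y values: none (0 points).
  x = 5: rhs = 0, matching y values: 0 (1 points).
  x = 6: rhs = 15, matching y values: none (0 points).
  x = 7: rhs = 20, matching y values: none (0 points).
  x = 8: rhs = 21, matching y values: none (0 points).
  x = 9: rhs = 1, matching y values: 1, 22 (2 points).
  x = 10: rhs = 12, matching y values: 9, 14 (2 points).
  x = 11: rhs = 14, matching y values: none (0 points).
  x = 12: rhs = 13, matching y values: 6, 17 (2 points).
  x = 13: rhs = 15, matching y values: none (0 points).
  x = 14: rhs = 3, matching y values: 7, 16 (2 points).
  x = 15: rhs = 6, matching y values: 11, 12 (2 points).
  x = 16: rhs = 7, matching y values: none (0 points).
  x = 17: rhs = 12, matching y values: 9, 14 (2 points).
  x = 18: rhs = 4, matching y values: 2, 21 (2 points).
  x = 19: rhs = 12, matching y values: 9, 14 (2 points).
  x = 20: rhs = 19, matching y values: none (0 points).
  x = 21: rhs = 8, matching y values: 10, 13 (2 points).
  x = 22: rhs = 8, matching y values: 10, 13 (2 points).
Total affine count: 25.
Full point count |E(F_23)| = 25 + 1 = 26.
Hasse bound: |26 − (23+1)| = |2| = 2 ≤ 2√23 ≈ 9.5917 ✓.


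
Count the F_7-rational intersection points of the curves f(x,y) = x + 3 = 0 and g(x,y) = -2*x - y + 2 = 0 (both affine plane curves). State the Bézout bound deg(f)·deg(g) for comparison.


Common zeros: {(4, 1)}; count = 1; Bézout bound = 1.

deg(f) = 1, deg(g) = 1, so Bézout bound = 1.
Scan x ∈ F_7. For each x, list the y ∈ F_7 with f(x, y) ≡ 0 and those with g(x, y) ≡ 0 (mod 7); the common zeros in that column are the intersection.
  x = 0: f ≡ 0 at y ∈ ∅; g ≡ 0 at y ∈ {2}; common: ∅.
  x = 1: f ≡ 0 at y ∈ ∅; g ≡ 0 at y ∈ {0}; common: ∅.
  x = 2: f ≡ 0 at y ∈ ∅; g ≡ 0 at y ∈ {5}; common: ∅.
  x = 3: f ≡ 0 at y ∈ ∅; g ≡ 0 at y ∈ {3}; common: ∅.
  x = 4: f ≡ 0 at y ∈ {0, 1, 2, 3, 4, 5, 6}; g ≡ 0 at y ∈ {1}; common: {1}.
  x = 5: f ≡ 0 at y ∈ ∅; g ≡ 0 at y ∈ {6}; common: ∅.
  x = 6: f ≡ 0 at y ∈ ∅; g ≡ 0 at y ∈ {4}; common: ∅.
Collecting: common zeros = {(4, 1)}, so the count is 1.
Comparison with the Bézout bound: 1 ≤ 1 = deg(f)·deg(g), as expected for curves with no common component (the bound is attained).


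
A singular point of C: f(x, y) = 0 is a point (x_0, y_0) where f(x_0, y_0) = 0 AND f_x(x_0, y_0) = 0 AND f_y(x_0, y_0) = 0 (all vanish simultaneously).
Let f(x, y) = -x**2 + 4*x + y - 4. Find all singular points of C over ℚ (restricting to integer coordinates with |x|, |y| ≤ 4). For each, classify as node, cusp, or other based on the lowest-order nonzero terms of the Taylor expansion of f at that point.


No singular points in the scanned grid; C is smooth there.

Compute partial derivatives:
  f_x = 4 - 2*x.
  f_y = 1.
f_y = 1 is a nonzero constant, so f_y never vanishes: no point (x, y) can satisfy f = f_x = f_y = 0. In particular no (x, y) ∈ {−4, ..., 4}² is singular; the curve is smooth.


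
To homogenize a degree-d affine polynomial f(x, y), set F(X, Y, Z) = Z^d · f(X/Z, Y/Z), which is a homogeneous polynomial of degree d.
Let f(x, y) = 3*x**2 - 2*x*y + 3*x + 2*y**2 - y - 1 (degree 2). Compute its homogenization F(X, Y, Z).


F(X, Y, Z) = 3*X**2 - 2*X*Y + 3*X*Z + 2*Y**2 - Y*Z - Z**2

deg(f) = 2.
Substitute x = X/Z, y = Y/Z into f, then multiply by Z^2.
  monomial 3·x^2·y^0 ↦ 3·X^2·Y^0·Z^0.
  monomial -2·x^1·y^1 ↦ -2·X^1·Y^1·Z^0.
  monomial 3·x^1·y^0 ↦ 3·X^1·Y^0·Z^1.
  monomial 2·x^0·y^2 ↦ 2·X^0·Y^2·Z^0.
  monomial -1·x^0·y^1 ↦ -1·X^0·Y^1·Z^1.
  monomial -1·x^0·y^0 ↦ -1·X^0·Y^0·Z^2.
Collecting: F(X, Y, Z) = 3*X**2 - 2*X*Y + 3*X*Z + 2*Y**2 - Y*Z - Z**2.


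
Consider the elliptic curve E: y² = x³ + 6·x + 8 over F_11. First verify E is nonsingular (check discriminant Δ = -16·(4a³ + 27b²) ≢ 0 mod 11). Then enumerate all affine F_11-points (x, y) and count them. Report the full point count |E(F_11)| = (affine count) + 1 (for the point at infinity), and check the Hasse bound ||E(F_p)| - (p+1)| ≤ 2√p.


Affine points = {(1, 2), (1, 9), (3, 3), (3, 8), (5, 3), (5, 8), (10, 1), (10, 10)}; affine count = 8; |E(F_11)| = 9.

Discriminant check: Δ ∝ 4a³ + 27b² = 4·6³ + 27·8² = 4·216 + 27·64 ≡ 7 (mod 11). Nonzero ⇒ E is nonsingular.
For each x ∈ F_11, compute rhs = x³ + 6·x + 8 mod 11, then count y ∈ F_11 with y² ≡ rhs.
  x = 0: rhs = 8, matching y values: none (0 points).
  x = 1: rhs = 4, matching y values: 2, 9 (2 points).
  x = 2: rhs = 6, matching y values: none (0 points).
  x = 3: rhs = 9, matching y values: 3, 8 (2 points).
  x = 4: rhs = 8, matching y values: none (0 points).
  x = 5: rhs = 9, matching y values: 3, 8 (2 points).
  x = 6: rhs = 7, matching y values: none (0 points).
  x = 7: rhs = 8, matching y values: none (0 points).
  x = 8: rhs = 7, matching y values: none (0 points).
  x = 9: rhs = 10, matching y values: none (0 points).
  x = 10: rhs = 1, matching y values: 1, 10 (2 points).
Total affine count: 8.
Full point count |E(F_11)| = 8 + 1 = 9.
Hasse bound: |9 − (11+1)| = |-3| = 3 ≤ 2√11 ≈ 6.6332 ✓.


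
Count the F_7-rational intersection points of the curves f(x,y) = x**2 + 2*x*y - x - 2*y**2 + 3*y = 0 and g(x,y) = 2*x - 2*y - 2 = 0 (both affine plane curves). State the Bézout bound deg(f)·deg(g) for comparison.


Common zeros: {(1, 0), (2, 1)}; count = 2; Bézout bound = 2.

deg(f) = 2, deg(g) = 1, so Bézout bound = 2.
Scan x ∈ F_7. For each x, list the y ∈ F_7 with f(x, y) ≡ 0 and those with g(x, y) ≡ 0 (mod 7); the common zeros in that column are the intersection.
  x = 0: f ≡ 0 at y ∈ {0, 5}; g ≡ 0 at y ∈ {6}; common: ∅.
  x = 1: f ≡ 0 at y ∈ {0, 6}; g ≡ 0 at y ∈ {0}; common: {0}.
  x = 2: f ≡ 0 at y ∈ {1, 6}; g ≡ 0 at y ∈ {1}; common: {1}.
  x = 3: f ≡ 0 at y ∈ ∅; g ≡ 0 at y ∈ {2}; common: ∅.
  x = 4: f ≡ 0 at y ∈ {1}; g ≡ 0 at y ∈ {3}; common: ∅.
  x = 5: f ≡ 0 at y ∈ {5}; g ≡ 0 at y ∈ {4}; common: ∅.
  x = 6: f ≡ 0 at y ∈ ∅; g ≡ 0 at y ∈ {5}; common: ∅.
Collecting: common zeros = {(1, 0), (2, 1)}, so the count is 2.
Comparison with the Bézout bound: 2 ≤ 2 = deg(f)·deg(g), as expected for curves with no common component (the bound is attained).


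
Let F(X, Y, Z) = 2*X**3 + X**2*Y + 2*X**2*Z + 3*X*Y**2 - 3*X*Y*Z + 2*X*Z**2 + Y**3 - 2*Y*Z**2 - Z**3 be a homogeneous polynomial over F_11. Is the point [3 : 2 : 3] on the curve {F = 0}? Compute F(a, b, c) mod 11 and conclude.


F(3,2,3) ≡ 8 (mod 11); P is NOT on the curve.

Evaluate F(3, 2, 3) term-by-term (mod 11).
  2*X**3 ↦ 2·27·1·1 = 54
  X**2*Y ↦ 1·9·2·1 = 18
  2*X**2*Z ↦ 2·9·1·3 = 54
  3*X*Y**2 ↦ 3·3·4·1 = 36
  -3*X*Y*Z ↦ -3·3·2·3 = -54
  2*X*Z**2 ↦ 2·3·1·9 = 54
  Y**3 ↦ 1·1·8·1 = 8
  -2*Y*Z**2 ↦ -2·1·2·9 = -36
  -Z**3 ↦ -1·1·1·27 = -27
Sum: F(3, 2, 3) = (54) + (18) + (54) + (36) + (-54) + (54) + (8) + (-36) + (-27) = 107.
Reducing mod 11: 107 ≡ 8 (mod 11).
Since F(a, b, c) ≡ 8 ≠ 0 (mod 11), P does NOT lie on the curve.


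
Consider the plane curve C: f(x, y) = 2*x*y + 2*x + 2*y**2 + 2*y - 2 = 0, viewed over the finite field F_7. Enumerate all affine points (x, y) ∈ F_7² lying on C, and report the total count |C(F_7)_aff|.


Affine F_7-points: {(1, 0), (1, 5), (3, 1), (3, 2), (6, 3), (6, 4)}; count = 6.

For each of the 49 pairs (x, y) ∈ F_7², evaluate f(x, y) mod 7. Record the zeros.
  x = 0: [0↦5, 1↦2, 2↦3, 3↦1, 4↦3, 5↦2, 6↦5]  zeros at y ∈ ∅
  x = 1: [0↦0, 1↦6, 2↦2, 3↦2, 4↦6, 5↦0, 6↦5]  zeros at y ∈ {0, 5}
  x = 2: [0↦2, 1↦3, 2↦1, 3↦3, 4↦2, 5↦5, 6↦5]  zeros at y ∈ ∅
  x = 3: [0↦4, 1↦0, 2↦0, 3↦4, 4↦5, 5↦3, 6↦5]  zeros at y ∈ {1, 2}
  x = 4: [0↦6, 1↦4, 2↦6, 3↦5, 4↦1, 5↦1, 6↦5]  zeros at y ∈ ∅
  x = 5: [0↦1, 1↦1, 2↦5, 3↦6, 4↦4, 5↦6, 6↦5]  zeros at y ∈ ∅
  x = 6: [0↦3, 1↦5, 2↦4, 3↦0, 4↦0, 5↦4, 6↦5]  zeros at y ∈ {3, 4}
Collecting zeros: affine points = {(1, 0), (1, 5), (3, 1), (3, 2), (6, 3), (6, 4)}.
Total count |C(F_7)_aff| = 6.


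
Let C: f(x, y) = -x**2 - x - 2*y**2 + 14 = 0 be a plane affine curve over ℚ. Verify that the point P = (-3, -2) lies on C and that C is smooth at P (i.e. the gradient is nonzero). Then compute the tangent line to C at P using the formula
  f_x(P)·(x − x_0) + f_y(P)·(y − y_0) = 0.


Tangent line at P: 5*x + 8*y + 31 = 0.

Step 1: f(-3, -2) = 0, so P lies on C.
Step 2: partial derivatives
  f_x(x, y) = -2*x - 1, f_y(x, y) = -4*y.
  f_x(P) = 5, f_y(P) = 8 (gradient nonzero, so P is smooth).
Step 3: tangent line at P: 5·(x − -3) + 8·(y − -2) = 0.
Expanding: 5*x + 8*y + 31 = 0.


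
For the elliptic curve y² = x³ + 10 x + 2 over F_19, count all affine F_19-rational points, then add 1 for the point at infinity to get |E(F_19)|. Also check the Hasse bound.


Affine points = {(2, 7), (2, 12), (4, 7), (4, 12), (5, 5), (5, 14), (7, 4), (7, 15), (8, 9), (8, 10), (9, 2), (9, 17), (10, 0), (12, 8), (12, 11), (13, 7), (13, 12), (14, 6), (14, 13)}; affine count = 19; |E(F_19)| = 20.

Discriminant check: Δ ∝ 4a³ + 27b² = 4·10³ + 27·2² = 4·1000 + 27·4 ≡ 4 (mod 19). Nonzero ⇒ E is nonsingular.
For each x ∈ F_19, compute rhs = x³ + 10·x + 2 mod 19, then count y ∈ F_19 with y² ≡ rhs.
  x = 0: rhs = 2, matching y values: none (0 points).
  x = 1: rhs = 13, matching y values: none (0 points).
  x = 2: rhs = 11, matching y values: 7, 12 (2 points).
  x = 3: rhs = 2, matching y values: none (0 points).
  x = 4: rhs = 11, matching y values: 7, 12 (2 points).
  x = 5: rhs = 6, matching y values: 5, 14 (2 points).
  x = 6: rhs = 12, matching y values: none (0 points).
  x = 7: rhs = 16, matching y values: 4, 15 (2 points).
  x = 8: rhs = 5, matching y values: 9, 10 (2 points).
  x = 9: rhs = 4, matching y values: 2, 17 (2 points).
  x = 10: rhs = 0, matching y values: 0 (1 points).
  x = 11: rhs = 18, matching y values: none (0 points).
  x = 12: rhs = 7, matching y values: 8, 11 (2 points).
  x = 13: rhs = 11, matching y values: 7, 12 (2 points).
  x = 14: rhs = 17, matching y values: 6, 13 (2 points).
  x = 15: rhs = 12, matching y values: none (0 points).
  x = 16: rhs = 2, matching y values: none (0 points).
  x = 17: rhs = 12, matching y values: none (0 points).
  x = 18: rhs = 10, matching y values: none (0 points).
Total affine count: 19.
Full point count |E(F_19)| = 19 + 1 = 20.
Hasse bound: |20 − (19+1)| = |0| = 0 ≤ 2√19 ≈ 8.7178 ✓.


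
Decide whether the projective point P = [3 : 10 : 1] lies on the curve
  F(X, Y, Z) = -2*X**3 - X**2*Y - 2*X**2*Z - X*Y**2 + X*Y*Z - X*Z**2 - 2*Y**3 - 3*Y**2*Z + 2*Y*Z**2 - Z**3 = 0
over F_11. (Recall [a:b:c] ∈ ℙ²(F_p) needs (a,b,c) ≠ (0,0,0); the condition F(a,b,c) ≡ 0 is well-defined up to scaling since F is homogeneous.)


F(3,10,1) ≡ 1 (mod 11); P is NOT on the curve.

Evaluate F(3, 10, 1) term-by-term (mod 11).
  -2*X**3 ↦ -2·27·1·1 = -54
  -X**2*Y ↦ -1·9·10·1 = -90
  -2*X**2*Z ↦ -2·9·1·1 = -18
  -X*Y**2 ↦ -1·3·100·1 = -300
  X*Y*Z ↦ 1·3·10·1 = 30
  -X*Z**2 ↦ -1·3·1·1 = -3
  -2*Y**3 ↦ -2·1·1000·1 = -2000
  -3*Y**2*Z ↦ -3·1·100·1 = -300
  2*Y*Z**2 ↦ 2·1·10·1 = 20
  -Z**3 ↦ -1·1·1·1 = -1
Sum: F(3, 10, 1) = (-54) + (-90) + (-18) + (-300) + (30) + (-3) + (-2000) + (-300) + (20) + (-1) = -2716.
Reducing mod 11: -2716 ≡ 1 (mod 11).
Since F(a, b, c) ≡ 1 ≠ 0 (mod 11), P does NOT lie on the curve.
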